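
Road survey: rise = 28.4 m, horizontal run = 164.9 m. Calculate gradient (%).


Formula: Gradient = rise / run * 100
Gradient = 28.4 / 164.9 * 100 = 17.2%

17.2


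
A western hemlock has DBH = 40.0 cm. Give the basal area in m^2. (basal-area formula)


Formula: BA = pi * (DBH/2)^2 / 10000  (cm^2 to m^2)
Radius = DBH/2 = 40.0/2 = 20.0 cm
BA = pi * 20.0^2 / 10000
   = 1256.6371 cm^2 / 10000
   = 0.1257 m^2

0.1257


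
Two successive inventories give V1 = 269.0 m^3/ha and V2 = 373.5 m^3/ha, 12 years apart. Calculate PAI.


Formula: PAI = (V_T2 - V_T1) / (T2 - T1)
Volume increment = 373.5 - 269.0 = 104.5 m^3/ha
PAI = 104.5 / 12 = 8.71 m^3/ha/year

8.71


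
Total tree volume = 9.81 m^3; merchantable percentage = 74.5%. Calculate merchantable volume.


Formula: MV = V_total * (merchantable_pct / 100)
Merchantable fraction = 74.5% / 100 = 0.745
MV = 9.81 m^3 * 0.745 = 7.308 m^3

7.308


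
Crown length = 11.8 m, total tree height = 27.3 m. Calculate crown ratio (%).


Formula: Crown Ratio = (Crown Length / Total Height) * 100
CR = (11.8 m / 27.3 m) * 100
CR = 0.4322 * 100 = 43.2%

43.2


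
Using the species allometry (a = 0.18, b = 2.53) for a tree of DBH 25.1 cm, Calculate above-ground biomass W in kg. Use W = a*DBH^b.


Formula: W = a * DBH^b  (allometric power law)
DBH^b = 25.1^2.53 = 3476.7584
W = 0.18 * 3476.7584 = 625.8 kg

625.8


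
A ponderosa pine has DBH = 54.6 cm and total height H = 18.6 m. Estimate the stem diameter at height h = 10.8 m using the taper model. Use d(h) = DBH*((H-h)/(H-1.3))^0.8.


Taper: d(h) = DBH * ((H - h) / (H - 1.3))^0.8
Numerator = H - h = 18.6 - 10.8 = 7.8 m
Denominator = H - 1.3 = 18.6 - 1.3 = 17.3 m
Ratio = 7.8 / 17.3 = 0.45087
d = 54.6 * 0.45087^0.8 = 28.9 cm

28.9


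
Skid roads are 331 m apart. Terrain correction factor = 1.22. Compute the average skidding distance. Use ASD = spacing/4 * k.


Formula: ASD = (spacing / 4) * correction
Uncorrected distance = spacing / 4 = 331 / 4 = 82.75 m
ASD = 82.75 * 1.22 = 101 m

101


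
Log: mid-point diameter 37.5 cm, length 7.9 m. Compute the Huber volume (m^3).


Huber: V = Am * L,  Am = pi*(Dm/200)^2
Am = pi*(37.5/200)^2 = 0.110447 m^2
V = 0.110447*7.9 = 0.8725 m^3

0.8725


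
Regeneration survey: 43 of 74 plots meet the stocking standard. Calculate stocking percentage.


Formula: Stocking % = stocked plots / total plots * 100
Stocking = 43 / 74 * 100
Stocking = 0.5811 * 100 = 58.1%

58.1


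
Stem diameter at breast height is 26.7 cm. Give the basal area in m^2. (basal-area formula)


Formula: BA = pi * (DBH/2)^2 / 10000  (cm^2 to m^2)
Radius = DBH/2 = 26.7/2 = 13.35 cm
BA = pi * 13.35^2 / 10000
   = 559.9025 cm^2 / 10000
   = 0.056 m^2

0.056


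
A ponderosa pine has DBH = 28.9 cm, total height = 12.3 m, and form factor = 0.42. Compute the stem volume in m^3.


Formula: V = pi * (DBH/200)^2 * H * ff
Radius = DBH/200 = 28.9/200 = 0.1445 m
Radius^2 = 0.1445^2 = 0.02088025 m^2
V = pi * 0.02088025 * 12.3 * 0.42
V = 0.339 m^3

0.339


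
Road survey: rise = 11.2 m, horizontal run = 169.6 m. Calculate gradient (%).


Formula: Gradient = rise / run * 100
Gradient = 11.2 / 169.6 * 100 = 6.6%

6.6


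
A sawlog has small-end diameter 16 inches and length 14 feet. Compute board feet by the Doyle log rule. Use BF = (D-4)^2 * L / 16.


Doyle: BF = (D - 4)^2 * L / 16
Adjusted diameter = 16 - 4 = 12 in
(D-4)^2 = 12^2 = 144
BF = 144 * 14 / 16 = 126 BF

126


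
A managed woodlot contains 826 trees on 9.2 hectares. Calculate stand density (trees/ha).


Formula: Stand Density = N_trees / Area_ha
Density = 826 trees / 9.2 ha
Density = 90 trees/ha

90


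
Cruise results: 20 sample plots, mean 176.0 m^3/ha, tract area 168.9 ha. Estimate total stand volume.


Formula: Total Volume = Mean Volume per ha * Total Area
Total Volume = 176.0 m^3/ha * 168.9 ha
Total Volume = 29726 m^3

29726


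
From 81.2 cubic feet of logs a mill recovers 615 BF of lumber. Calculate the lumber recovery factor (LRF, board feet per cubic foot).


Formula: LRF = Lumber Output (BF) / Log Input (ft^3)
LRF = 615 BF / 81.2 ft^3
LRF = 7.57 BF/ft^3

7.57


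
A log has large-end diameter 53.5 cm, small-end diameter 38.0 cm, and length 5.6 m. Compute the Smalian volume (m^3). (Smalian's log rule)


Smalian: V = (A1 + A2)/2 * L,  A = pi*(D/200)^2
A1 = pi*(53.5/200)^2 = 0.224801 m^2
A2 = pi*(38.0/200)^2 = 0.113411 m^2
V = (0.224801+0.113411)/2*5.6 = 0.947 m^3

0.947


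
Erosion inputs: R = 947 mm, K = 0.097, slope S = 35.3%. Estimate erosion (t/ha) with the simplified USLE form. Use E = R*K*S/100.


Formula: E = R * K * S / 100  (simplified USLE)
R * K = 947 * 0.097 = 91.859
E = 91.859 * 35.3 / 100 = 32.43 t/ha

32.43


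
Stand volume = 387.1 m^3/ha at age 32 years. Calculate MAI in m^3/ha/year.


Formula: MAI = Total Volume / Stand Age
MAI = 387.1 m^3/ha / 32 years
MAI = 12.1 m^3/ha/year

12.1


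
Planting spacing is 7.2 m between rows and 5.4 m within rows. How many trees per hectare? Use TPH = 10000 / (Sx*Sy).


Formula: TPH = 10000 m^2/ha / (spacing_x * spacing_y)
Area per tree = 7.2 m * 5.4 m = 38.88 m^2
TPH = 10000 / 38.88 = 257 trees/ha

257


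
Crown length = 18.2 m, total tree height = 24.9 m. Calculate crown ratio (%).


Formula: Crown Ratio = (Crown Length / Total Height) * 100
CR = (18.2 m / 24.9 m) * 100
CR = 0.7309 * 100 = 73.1%

73.1


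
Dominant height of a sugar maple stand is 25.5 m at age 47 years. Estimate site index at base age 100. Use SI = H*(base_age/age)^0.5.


Formula: SI = H_dom * (base_age / age)^0.5
Age ratio = 100 / 47 = 2.12766
sqrt(age_ratio) = 1.45865
SI = 25.5 * 1.45865 = 37.2 m

37.2


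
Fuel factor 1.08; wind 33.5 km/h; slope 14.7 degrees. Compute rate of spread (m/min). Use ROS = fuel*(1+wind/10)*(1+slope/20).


Formula: ROS = fuel * (1 + wind/10) * (1 + slope/20)
Wind factor = 1 + 33.5/10 = 4.35
Slope factor = 1 + 14.7/20 = 1.735
ROS = 1.08 * 4.35 * 1.735 = 8.15 m/min

8.15


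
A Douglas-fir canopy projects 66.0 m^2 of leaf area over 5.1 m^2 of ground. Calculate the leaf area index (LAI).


Formula: LAI = total leaf area / ground area  (dimensionless)
LAI = 66.0 m^2 / 5.1 m^2
LAI = 12.94

12.94


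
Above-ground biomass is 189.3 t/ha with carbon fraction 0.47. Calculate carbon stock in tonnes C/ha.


Formula: Carbon Stock = Biomass * Carbon Fraction
C = 189.3 t/ha * 0.47
C = 89.0 t C/ha

89.0


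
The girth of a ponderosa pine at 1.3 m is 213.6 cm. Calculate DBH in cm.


Formula: DBH = C / pi
DBH = 213.6 / pi
pi = 3.14159...
DBH = 68.0 cm

68.0


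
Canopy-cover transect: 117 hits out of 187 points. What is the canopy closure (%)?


Formula: Canopy closure = covered points / total points * 100
Closure = 117 / 187 * 100
Closure = 0.6257 * 100 = 62.6%

62.6


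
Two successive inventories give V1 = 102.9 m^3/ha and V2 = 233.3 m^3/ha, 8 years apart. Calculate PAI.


Formula: PAI = (V_T2 - V_T1) / (T2 - T1)
Volume increment = 233.3 - 102.9 = 130.4 m^3/ha
PAI = 130.4 / 8 = 16.3 m^3/ha/year

16.3


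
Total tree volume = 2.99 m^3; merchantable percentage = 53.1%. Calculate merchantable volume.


Formula: MV = V_total * (merchantable_pct / 100)
Merchantable fraction = 53.1% / 100 = 0.531
MV = 2.99 m^3 * 0.531 = 1.588 m^3

1.588


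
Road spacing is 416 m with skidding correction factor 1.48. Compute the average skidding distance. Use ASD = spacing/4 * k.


Formula: ASD = (spacing / 4) * correction
Uncorrected distance = spacing / 4 = 416 / 4 = 104 m
ASD = 104 * 1.48 = 154 m

154


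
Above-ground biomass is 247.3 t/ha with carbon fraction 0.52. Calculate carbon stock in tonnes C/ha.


Formula: Carbon Stock = Biomass * Carbon Fraction
C = 247.3 t/ha * 0.52
C = 128.6 t C/ha

128.6


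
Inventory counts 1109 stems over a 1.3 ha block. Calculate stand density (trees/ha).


Formula: Stand Density = N_trees / Area_ha
Density = 1109 trees / 1.3 ha
Density = 853 trees/ha

853


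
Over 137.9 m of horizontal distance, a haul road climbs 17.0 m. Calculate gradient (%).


Formula: Gradient = rise / run * 100
Gradient = 17.0 / 137.9 * 100 = 12.3%

12.3


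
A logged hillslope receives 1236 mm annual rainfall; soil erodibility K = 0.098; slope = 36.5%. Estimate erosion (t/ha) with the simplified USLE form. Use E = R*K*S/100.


Formula: E = R * K * S / 100  (simplified USLE)
R * K = 1236 * 0.098 = 121.128
E = 121.128 * 36.5 / 100 = 44.21 t/ha

44.21


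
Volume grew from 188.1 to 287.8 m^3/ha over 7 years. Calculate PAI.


Formula: PAI = (V_T2 - V_T1) / (T2 - T1)
Volume increment = 287.8 - 188.1 = 99.7 m^3/ha
PAI = 99.7 / 7 = 14.24 m^3/ha/year

14.24


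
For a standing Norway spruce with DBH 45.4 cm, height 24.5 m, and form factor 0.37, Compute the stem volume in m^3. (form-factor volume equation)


Formula: V = pi * (DBH/200)^2 * H * ff
Radius = DBH/200 = 45.4/200 = 0.227 m
Radius^2 = 0.227^2 = 0.051529 m^2
V = pi * 0.051529 * 24.5 * 0.37
V = 1.467 m^3

1.467


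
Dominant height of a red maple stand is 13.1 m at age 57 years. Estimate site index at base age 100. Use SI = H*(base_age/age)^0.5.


Formula: SI = H_dom * (base_age / age)^0.5
Age ratio = 100 / 57 = 1.75439
sqrt(age_ratio) = 1.32453
SI = 13.1 * 1.32453 = 17.4 m

17.4


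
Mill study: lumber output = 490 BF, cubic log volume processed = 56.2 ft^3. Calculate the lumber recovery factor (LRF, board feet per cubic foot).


Formula: LRF = Lumber Output (BF) / Log Input (ft^3)
LRF = 490 BF / 56.2 ft^3
LRF = 8.72 BF/ft^3

8.72


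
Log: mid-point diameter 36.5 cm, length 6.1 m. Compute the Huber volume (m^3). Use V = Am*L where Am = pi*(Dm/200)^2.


Huber: V = Am * L,  Am = pi*(Dm/200)^2
Am = pi*(36.5/200)^2 = 0.104635 m^2
V = 0.104635*6.1 = 0.6383 m^3

0.6383


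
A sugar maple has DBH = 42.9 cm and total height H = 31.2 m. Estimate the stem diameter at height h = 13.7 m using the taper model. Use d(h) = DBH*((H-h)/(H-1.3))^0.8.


Taper: d(h) = DBH * ((H - h) / (H - 1.3))^0.8
Numerator = H - h = 31.2 - 13.7 = 17.5 m
Denominator = H - 1.3 = 31.2 - 1.3 = 29.9 m
Ratio = 17.5 / 29.9 = 0.58528
d = 42.9 * 0.58528^0.8 = 27.9 cm

27.9


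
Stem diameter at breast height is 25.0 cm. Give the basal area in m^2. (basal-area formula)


Formula: BA = pi * (DBH/2)^2 / 10000  (cm^2 to m^2)
Radius = DBH/2 = 25.0/2 = 12.5 cm
BA = pi * 12.5^2 / 10000
   = 490.8739 cm^2 / 10000
   = 0.0491 m^2

0.0491


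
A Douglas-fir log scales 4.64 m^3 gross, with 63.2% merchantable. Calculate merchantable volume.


Formula: MV = V_total * (merchantable_pct / 100)
Merchantable fraction = 63.2% / 100 = 0.632
MV = 4.64 m^3 * 0.632 = 2.932 m^3

2.932


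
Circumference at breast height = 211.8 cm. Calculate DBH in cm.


Formula: DBH = C / pi
DBH = 211.8 / pi
pi = 3.14159...
DBH = 67.4 cm

67.4


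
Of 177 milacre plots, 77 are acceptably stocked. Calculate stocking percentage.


Formula: Stocking % = stocked plots / total plots * 100
Stocking = 77 / 177 * 100
Stocking = 0.435 * 100 = 43.5%

43.5


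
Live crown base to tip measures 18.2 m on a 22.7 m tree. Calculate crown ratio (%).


Formula: Crown Ratio = (Crown Length / Total Height) * 100
CR = (18.2 m / 22.7 m) * 100
CR = 0.8018 * 100 = 80.2%

80.2


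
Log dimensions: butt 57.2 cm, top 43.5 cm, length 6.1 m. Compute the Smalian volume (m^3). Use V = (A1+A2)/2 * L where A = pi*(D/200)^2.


Smalian: V = (A1 + A2)/2 * L,  A = pi*(D/200)^2
A1 = pi*(57.2/200)^2 = 0.25697 m^2
A2 = pi*(43.5/200)^2 = 0.148617 m^2
V = (0.25697+0.148617)/2*6.1 = 1.237 m^3

1.237


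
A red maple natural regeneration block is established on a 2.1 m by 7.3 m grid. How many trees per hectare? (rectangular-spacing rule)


Formula: TPH = 10000 m^2/ha / (spacing_x * spacing_y)
Area per tree = 2.1 m * 7.3 m = 15.33 m^2
TPH = 10000 / 15.33 = 652 trees/ha

652


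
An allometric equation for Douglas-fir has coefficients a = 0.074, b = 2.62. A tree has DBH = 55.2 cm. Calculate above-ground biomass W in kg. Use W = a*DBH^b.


Formula: W = a * DBH^b  (allometric power law)
DBH^b = 55.2^2.62 = 36633.6662
W = 0.074 * 36633.6662 = 2710.9 kg

2710.9


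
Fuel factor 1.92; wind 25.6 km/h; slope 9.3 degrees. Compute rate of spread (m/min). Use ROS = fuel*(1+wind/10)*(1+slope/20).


Formula: ROS = fuel * (1 + wind/10) * (1 + slope/20)
Wind factor = 1 + 25.6/10 = 3.56
Slope factor = 1 + 9.3/20 = 1.465
ROS = 1.92 * 3.56 * 1.465 = 10.01 m/min

10.01


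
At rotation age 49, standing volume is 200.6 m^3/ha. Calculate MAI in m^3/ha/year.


Formula: MAI = Total Volume / Stand Age
MAI = 200.6 m^3/ha / 49 years
MAI = 4.09 m^3/ha/year

4.09


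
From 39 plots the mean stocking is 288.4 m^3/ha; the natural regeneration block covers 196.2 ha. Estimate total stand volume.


Formula: Total Volume = Mean Volume per ha * Total Area
Total Volume = 288.4 m^3/ha * 196.2 ha
Total Volume = 56584 m^3

56584


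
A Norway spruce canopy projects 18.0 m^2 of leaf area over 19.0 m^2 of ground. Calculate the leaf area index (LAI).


Formula: LAI = total leaf area / ground area  (dimensionless)
LAI = 18.0 m^2 / 19.0 m^2
LAI = 0.95

0.95


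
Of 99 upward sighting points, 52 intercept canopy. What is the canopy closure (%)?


Formula: Canopy closure = covered points / total points * 100
Closure = 52 / 99 * 100
Closure = 0.5253 * 100 = 52.5%

52.5


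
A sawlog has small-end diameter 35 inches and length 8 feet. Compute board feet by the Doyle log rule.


Doyle: BF = (D - 4)^2 * L / 16
Adjusted diameter = 35 - 4 = 31 in
(D-4)^2 = 31^2 = 961
BF = 961 * 8 / 16 = 481 BF

481


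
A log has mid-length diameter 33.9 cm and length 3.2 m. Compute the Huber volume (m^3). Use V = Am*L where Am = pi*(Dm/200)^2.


Huber: V = Am * L,  Am = pi*(Dm/200)^2
Am = pi*(33.9/200)^2 = 0.090259 m^2
V = 0.090259*3.2 = 0.2888 m^3

0.2888


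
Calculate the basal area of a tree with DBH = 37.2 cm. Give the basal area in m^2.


Formula: BA = pi * (DBH/2)^2 / 10000  (cm^2 to m^2)
Radius = DBH/2 = 37.2/2 = 18.6 cm
BA = pi * 18.6^2 / 10000
   = 1086.8654 cm^2 / 10000
   = 0.1087 m^2

0.1087


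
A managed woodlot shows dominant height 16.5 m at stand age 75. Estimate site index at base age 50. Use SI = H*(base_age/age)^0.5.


Formula: SI = H_dom * (base_age / age)^0.5
Age ratio = 50 / 75 = 0.66667
sqrt(age_ratio) = 0.8165
SI = 16.5 * 0.8165 = 13.5 m

13.5


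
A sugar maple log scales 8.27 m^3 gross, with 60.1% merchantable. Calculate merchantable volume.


Formula: MV = V_total * (merchantable_pct / 100)
Merchantable fraction = 60.1% / 100 = 0.601
MV = 8.27 m^3 * 0.601 = 4.97 m^3

4.97


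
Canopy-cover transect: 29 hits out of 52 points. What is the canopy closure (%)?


Formula: Canopy closure = covered points / total points * 100
Closure = 29 / 52 * 100
Closure = 0.5577 * 100 = 55.8%

55.8


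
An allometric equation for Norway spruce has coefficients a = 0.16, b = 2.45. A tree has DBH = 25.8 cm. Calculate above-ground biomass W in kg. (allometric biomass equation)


Formula: W = a * DBH^b  (allometric power law)
DBH^b = 25.8^2.45 = 2873.8777
W = 0.16 * 2873.8777 = 459.8 kg

459.8


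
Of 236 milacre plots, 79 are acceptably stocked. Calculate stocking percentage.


Formula: Stocking % = stocked plots / total plots * 100
Stocking = 79 / 236 * 100
Stocking = 0.3347 * 100 = 33.5%

33.5


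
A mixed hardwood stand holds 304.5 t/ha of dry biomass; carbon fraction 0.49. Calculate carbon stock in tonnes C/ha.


Formula: Carbon Stock = Biomass * Carbon Fraction
C = 304.5 t/ha * 0.49
C = 149.2 t C/ha

149.2


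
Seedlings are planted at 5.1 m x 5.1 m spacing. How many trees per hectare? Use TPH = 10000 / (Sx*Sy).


Formula: TPH = 10000 m^2/ha / (spacing_x * spacing_y)
Area per tree = 5.1 m * 5.1 m = 26.01 m^2
TPH = 10000 / 26.01 = 384 trees/ha

384


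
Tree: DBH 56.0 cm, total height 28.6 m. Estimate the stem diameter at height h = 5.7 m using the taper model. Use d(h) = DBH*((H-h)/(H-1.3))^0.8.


Taper: d(h) = DBH * ((H - h) / (H - 1.3))^0.8
Numerator = H - h = 28.6 - 5.7 = 22.9 m
Denominator = H - 1.3 = 28.6 - 1.3 = 27.3 m
Ratio = 22.9 / 27.3 = 0.83883
d = 56.0 * 0.83883^0.8 = 48.7 cm

48.7


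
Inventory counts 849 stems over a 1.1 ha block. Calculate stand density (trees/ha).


Formula: Stand Density = N_trees / Area_ha
Density = 849 trees / 1.1 ha
Density = 772 trees/ha

772


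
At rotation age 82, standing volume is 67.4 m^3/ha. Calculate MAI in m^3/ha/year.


Formula: MAI = Total Volume / Stand Age
MAI = 67.4 m^3/ha / 82 years
MAI = 0.82 m^3/ha/year

0.82


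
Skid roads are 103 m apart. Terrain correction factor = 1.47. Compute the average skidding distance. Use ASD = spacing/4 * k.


Formula: ASD = (spacing / 4) * correction
Uncorrected distance = spacing / 4 = 103 / 4 = 25.75 m
ASD = 25.75 * 1.47 = 38 m

38


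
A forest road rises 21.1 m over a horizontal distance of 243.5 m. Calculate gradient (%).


Formula: Gradient = rise / run * 100
Gradient = 21.1 / 243.5 * 100 = 8.7%

8.7


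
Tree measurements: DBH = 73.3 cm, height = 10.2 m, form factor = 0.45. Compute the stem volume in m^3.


Formula: V = pi * (DBH/200)^2 * H * ff
Radius = DBH/200 = 73.3/200 = 0.3665 m
Radius^2 = 0.3665^2 = 0.13432225 m^2
V = pi * 0.13432225 * 10.2 * 0.45
V = 1.937 m^3

1.937


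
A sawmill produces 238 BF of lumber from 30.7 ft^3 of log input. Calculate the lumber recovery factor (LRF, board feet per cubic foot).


Formula: LRF = Lumber Output (BF) / Log Input (ft^3)
LRF = 238 BF / 30.7 ft^3
LRF = 7.75 BF/ft^3

7.75


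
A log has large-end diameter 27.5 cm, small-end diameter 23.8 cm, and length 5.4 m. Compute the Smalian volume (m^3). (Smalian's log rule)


Smalian: V = (A1 + A2)/2 * L,  A = pi*(D/200)^2
A1 = pi*(27.5/200)^2 = 0.059396 m^2
A2 = pi*(23.8/200)^2 = 0.044488 m^2
V = (0.059396+0.044488)/2*5.4 = 0.2805 m^3

0.2805


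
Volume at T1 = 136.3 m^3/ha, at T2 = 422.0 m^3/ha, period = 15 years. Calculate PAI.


Formula: PAI = (V_T2 - V_T1) / (T2 - T1)
Volume increment = 422.0 - 136.3 = 285.7 m^3/ha
PAI = 285.7 / 15 = 19.05 m^3/ha/year

19.05


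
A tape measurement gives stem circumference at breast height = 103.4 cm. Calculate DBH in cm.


Formula: DBH = C / pi
DBH = 103.4 / pi
pi = 3.14159...
DBH = 32.9 cm

32.9


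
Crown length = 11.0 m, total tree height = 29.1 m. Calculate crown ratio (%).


Formula: Crown Ratio = (Crown Length / Total Height) * 100
CR = (11.0 m / 29.1 m) * 100
CR = 0.378 * 100 = 37.8%

37.8


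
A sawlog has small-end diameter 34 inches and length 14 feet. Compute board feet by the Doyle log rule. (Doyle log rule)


Doyle: BF = (D - 4)^2 * L / 16
Adjusted diameter = 34 - 4 = 30 in
(D-4)^2 = 30^2 = 900
BF = 900 * 14 / 16 = 788 BF

788


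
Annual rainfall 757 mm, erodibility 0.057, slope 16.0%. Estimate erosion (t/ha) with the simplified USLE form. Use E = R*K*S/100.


Formula: E = R * K * S / 100  (simplified USLE)
R * K = 757 * 0.057 = 43.149
E = 43.149 * 16.0 / 100 = 6.9 t/ha

6.9


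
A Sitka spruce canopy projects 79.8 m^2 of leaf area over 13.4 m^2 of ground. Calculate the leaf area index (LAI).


Formula: LAI = total leaf area / ground area  (dimensionless)
LAI = 79.8 m^2 / 13.4 m^2
LAI = 5.96

5.96


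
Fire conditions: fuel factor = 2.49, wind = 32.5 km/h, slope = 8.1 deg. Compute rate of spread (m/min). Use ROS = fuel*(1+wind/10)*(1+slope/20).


Formula: ROS = fuel * (1 + wind/10) * (1 + slope/20)
Wind factor = 1 + 32.5/10 = 4.25
Slope factor = 1 + 8.1/20 = 1.405
ROS = 2.49 * 4.25 * 1.405 = 14.87 m/min

14.87


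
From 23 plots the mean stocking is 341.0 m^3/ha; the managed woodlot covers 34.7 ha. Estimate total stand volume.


Formula: Total Volume = Mean Volume per ha * Total Area
Total Volume = 341.0 m^3/ha * 34.7 ha
Total Volume = 11833 m^3

11833


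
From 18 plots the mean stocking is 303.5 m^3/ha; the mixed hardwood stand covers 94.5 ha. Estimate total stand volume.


Formula: Total Volume = Mean Volume per ha * Total Area
Total Volume = 303.5 m^3/ha * 94.5 ha
Total Volume = 28681 m^3

28681


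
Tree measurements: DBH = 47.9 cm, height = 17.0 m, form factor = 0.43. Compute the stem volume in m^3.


Formula: V = pi * (DBH/200)^2 * H * ff
Radius = DBH/200 = 47.9/200 = 0.2395 m
Radius^2 = 0.2395^2 = 0.05736025 m^2
V = pi * 0.05736025 * 17.0 * 0.43
V = 1.317 m^3

1.317


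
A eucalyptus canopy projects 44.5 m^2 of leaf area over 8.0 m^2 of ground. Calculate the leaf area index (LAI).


Formula: LAI = total leaf area / ground area  (dimensionless)
LAI = 44.5 m^2 / 8.0 m^2
LAI = 5.56

5.56


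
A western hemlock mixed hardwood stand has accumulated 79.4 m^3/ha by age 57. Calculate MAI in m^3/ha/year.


Formula: MAI = Total Volume / Stand Age
MAI = 79.4 m^3/ha / 57 years
MAI = 1.39 m^3/ha/year

1.39


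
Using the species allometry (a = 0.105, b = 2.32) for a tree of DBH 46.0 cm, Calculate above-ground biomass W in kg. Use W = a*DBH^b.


Formula: W = a * DBH^b  (allometric power law)
DBH^b = 46.0^2.32 = 7204.4058
W = 0.105 * 7204.4058 = 756.5 kg

756.5


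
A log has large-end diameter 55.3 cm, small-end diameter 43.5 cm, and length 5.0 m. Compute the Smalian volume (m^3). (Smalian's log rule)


Smalian: V = (A1 + A2)/2 * L,  A = pi*(D/200)^2
A1 = pi*(55.3/200)^2 = 0.240182 m^2
A2 = pi*(43.5/200)^2 = 0.148617 m^2
V = (0.240182+0.148617)/2*5.0 = 0.972 m^3

0.972


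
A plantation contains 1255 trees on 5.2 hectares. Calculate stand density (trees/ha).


Formula: Stand Density = N_trees / Area_ha
Density = 1255 trees / 5.2 ha
Density = 241 trees/ha

241


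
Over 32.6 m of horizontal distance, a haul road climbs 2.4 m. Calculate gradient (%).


Formula: Gradient = rise / run * 100
Gradient = 2.4 / 32.6 * 100 = 7.4%

7.4


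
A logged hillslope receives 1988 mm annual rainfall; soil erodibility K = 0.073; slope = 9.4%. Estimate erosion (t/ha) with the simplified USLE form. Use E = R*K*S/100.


Formula: E = R * K * S / 100  (simplified USLE)
R * K = 1988 * 0.073 = 145.124
E = 145.124 * 9.4 / 100 = 13.64 t/ha

13.64


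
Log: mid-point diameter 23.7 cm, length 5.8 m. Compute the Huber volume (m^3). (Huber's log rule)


Huber: V = Am * L,  Am = pi*(Dm/200)^2
Am = pi*(23.7/200)^2 = 0.044115 m^2
V = 0.044115*5.8 = 0.2559 m^3

0.2559


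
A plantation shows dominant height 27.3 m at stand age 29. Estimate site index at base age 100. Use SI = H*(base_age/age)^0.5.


Formula: SI = H_dom * (base_age / age)^0.5
Age ratio = 100 / 29 = 3.44828
sqrt(age_ratio) = 1.85695
SI = 27.3 * 1.85695 = 50.7 m

50.7


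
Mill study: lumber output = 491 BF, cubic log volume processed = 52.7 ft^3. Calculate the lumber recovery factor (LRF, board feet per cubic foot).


Formula: LRF = Lumber Output (BF) / Log Input (ft^3)
LRF = 491 BF / 52.7 ft^3
LRF = 9.32 BF/ft^3

9.32


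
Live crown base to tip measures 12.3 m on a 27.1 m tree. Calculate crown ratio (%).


Formula: Crown Ratio = (Crown Length / Total Height) * 100
CR = (12.3 m / 27.1 m) * 100
CR = 0.4539 * 100 = 45.4%

45.4


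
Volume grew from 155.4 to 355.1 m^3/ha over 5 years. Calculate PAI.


Formula: PAI = (V_T2 - V_T1) / (T2 - T1)
Volume increment = 355.1 - 155.4 = 199.7 m^3/ha
PAI = 199.7 / 5 = 39.94 m^3/ha/year

39.94


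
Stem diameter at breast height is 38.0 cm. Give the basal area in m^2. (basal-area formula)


Formula: BA = pi * (DBH/2)^2 / 10000  (cm^2 to m^2)
Radius = DBH/2 = 38.0/2 = 19.0 cm
BA = pi * 19.0^2 / 10000
   = 1134.1149 cm^2 / 10000
   = 0.1134 m^2

0.1134


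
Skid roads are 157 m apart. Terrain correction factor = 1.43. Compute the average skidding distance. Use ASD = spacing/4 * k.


Formula: ASD = (spacing / 4) * correction
Uncorrected distance = spacing / 4 = 157 / 4 = 39.25 m
ASD = 39.25 * 1.43 = 56 m

56


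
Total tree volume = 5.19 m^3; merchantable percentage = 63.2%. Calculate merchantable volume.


Formula: MV = V_total * (merchantable_pct / 100)
Merchantable fraction = 63.2% / 100 = 0.632
MV = 5.19 m^3 * 0.632 = 3.28 m^3

3.28


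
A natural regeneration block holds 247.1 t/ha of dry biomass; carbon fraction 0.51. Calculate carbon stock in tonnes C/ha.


Formula: Carbon Stock = Biomass * Carbon Fraction
C = 247.1 t/ha * 0.51
C = 126.0 t C/ha

126.0


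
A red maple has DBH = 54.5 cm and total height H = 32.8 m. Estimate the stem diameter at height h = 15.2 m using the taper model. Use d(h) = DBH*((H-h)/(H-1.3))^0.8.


Taper: d(h) = DBH * ((H - h) / (H - 1.3))^0.8
Numerator = H - h = 32.8 - 15.2 = 17.6 m
Denominator = H - 1.3 = 32.8 - 1.3 = 31.5 m
Ratio = 17.6 / 31.5 = 0.55873
d = 54.5 * 0.55873^0.8 = 34.2 cm

34.2


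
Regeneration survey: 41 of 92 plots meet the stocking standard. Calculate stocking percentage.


Formula: Stocking % = stocked plots / total plots * 100
Stocking = 41 / 92 * 100
Stocking = 0.4457 * 100 = 44.6%

44.6


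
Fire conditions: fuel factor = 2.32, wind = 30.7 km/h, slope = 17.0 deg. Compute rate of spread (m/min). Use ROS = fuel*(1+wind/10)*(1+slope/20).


Formula: ROS = fuel * (1 + wind/10) * (1 + slope/20)
Wind factor = 1 + 30.7/10 = 4.07
Slope factor = 1 + 17.0/20 = 1.85
ROS = 2.32 * 4.07 * 1.85 = 17.47 m/min

17.47


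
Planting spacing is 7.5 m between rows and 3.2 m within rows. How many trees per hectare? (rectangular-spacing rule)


Formula: TPH = 10000 m^2/ha / (spacing_x * spacing_y)
Area per tree = 7.5 m * 3.2 m = 24.0 m^2
TPH = 10000 / 24.0 = 417 trees/ha

417


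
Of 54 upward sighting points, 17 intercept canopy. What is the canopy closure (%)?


Formula: Canopy closure = covered points / total points * 100
Closure = 17 / 54 * 100
Closure = 0.3148 * 100 = 31.5%

31.5


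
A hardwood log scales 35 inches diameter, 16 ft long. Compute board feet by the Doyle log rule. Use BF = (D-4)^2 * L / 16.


Doyle: BF = (D - 4)^2 * L / 16
Adjusted diameter = 35 - 4 = 31 in
(D-4)^2 = 31^2 = 961
BF = 961 * 16 / 16 = 961 BF

961


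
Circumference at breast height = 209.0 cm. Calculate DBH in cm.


Formula: DBH = C / pi
DBH = 209.0 / pi
pi = 3.14159...
DBH = 66.5 cm

66.5


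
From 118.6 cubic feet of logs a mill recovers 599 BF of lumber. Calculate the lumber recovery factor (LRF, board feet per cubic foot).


Formula: LRF = Lumber Output (BF) / Log Input (ft^3)
LRF = 599 BF / 118.6 ft^3
LRF = 5.05 BF/ft^3

5.05


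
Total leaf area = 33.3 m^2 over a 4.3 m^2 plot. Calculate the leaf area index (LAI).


Formula: LAI = total leaf area / ground area  (dimensionless)
LAI = 33.3 m^2 / 4.3 m^2
LAI = 7.74

7.74


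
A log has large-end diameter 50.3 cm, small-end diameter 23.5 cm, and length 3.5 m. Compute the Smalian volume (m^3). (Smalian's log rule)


Smalian: V = (A1 + A2)/2 * L,  A = pi*(D/200)^2
A1 = pi*(50.3/200)^2 = 0.198713 m^2
A2 = pi*(23.5/200)^2 = 0.043374 m^2
V = (0.198713+0.043374)/2*3.5 = 0.4237 m^3

0.4237


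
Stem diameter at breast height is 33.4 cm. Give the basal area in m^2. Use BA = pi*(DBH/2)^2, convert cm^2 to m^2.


Formula: BA = pi * (DBH/2)^2 / 10000  (cm^2 to m^2)
Radius = DBH/2 = 33.4/2 = 16.7 cm
BA = pi * 16.7^2 / 10000
   = 876.1588 cm^2 / 10000
   = 0.0876 m^2

0.0876


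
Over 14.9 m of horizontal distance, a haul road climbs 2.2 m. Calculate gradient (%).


Formula: Gradient = rise / run * 100
Gradient = 2.2 / 14.9 * 100 = 14.8%

14.8


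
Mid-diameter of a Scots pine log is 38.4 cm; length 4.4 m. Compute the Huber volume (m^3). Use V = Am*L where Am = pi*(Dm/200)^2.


Huber: V = Am * L,  Am = pi*(Dm/200)^2
Am = pi*(38.4/200)^2 = 0.115812 m^2
V = 0.115812*4.4 = 0.5096 m^3

0.5096


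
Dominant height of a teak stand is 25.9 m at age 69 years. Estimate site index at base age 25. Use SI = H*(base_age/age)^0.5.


Formula: SI = H_dom * (base_age / age)^0.5
Age ratio = 25 / 69 = 0.36232
sqrt(age_ratio) = 0.60193
SI = 25.9 * 0.60193 = 15.6 m

15.6


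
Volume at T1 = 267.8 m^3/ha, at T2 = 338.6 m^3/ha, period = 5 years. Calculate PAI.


Formula: PAI = (V_T2 - V_T1) / (T2 - T1)
Volume increment = 338.6 - 267.8 = 70.8 m^3/ha
PAI = 70.8 / 5 = 14.16 m^3/ha/year

14.16


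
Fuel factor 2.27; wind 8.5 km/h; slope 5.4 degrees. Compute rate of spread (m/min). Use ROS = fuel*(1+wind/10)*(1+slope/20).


Formula: ROS = fuel * (1 + wind/10) * (1 + slope/20)
Wind factor = 1 + 8.5/10 = 1.85
Slope factor = 1 + 5.4/20 = 1.27
ROS = 2.27 * 1.85 * 1.27 = 5.33 m/min

5.33


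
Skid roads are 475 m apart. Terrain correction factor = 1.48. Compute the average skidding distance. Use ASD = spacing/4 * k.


Formula: ASD = (spacing / 4) * correction
Uncorrected distance = spacing / 4 = 475 / 4 = 118.75 m
ASD = 118.75 * 1.48 = 176 m

176


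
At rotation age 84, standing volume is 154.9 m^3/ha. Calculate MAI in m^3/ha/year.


Formula: MAI = Total Volume / Stand Age
MAI = 154.9 m^3/ha / 84 years
MAI = 1.84 m^3/ha/year

1.84


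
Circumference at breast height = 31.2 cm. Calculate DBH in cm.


Formula: DBH = C / pi
DBH = 31.2 / pi
pi = 3.14159...
DBH = 9.9 cm

9.9


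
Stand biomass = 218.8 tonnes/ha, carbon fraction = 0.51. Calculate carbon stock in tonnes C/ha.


Formula: Carbon Stock = Biomass * Carbon Fraction
C = 218.8 t/ha * 0.51
C = 111.6 t C/ha

111.6


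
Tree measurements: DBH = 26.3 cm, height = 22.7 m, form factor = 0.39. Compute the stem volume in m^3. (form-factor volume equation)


Formula: V = pi * (DBH/200)^2 * H * ff
Radius = DBH/200 = 26.3/200 = 0.1315 m
Radius^2 = 0.1315^2 = 0.01729225 m^2
V = pi * 0.01729225 * 22.7 * 0.39
V = 0.481 m^3

0.481


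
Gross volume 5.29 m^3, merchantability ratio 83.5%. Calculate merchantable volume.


Formula: MV = V_total * (merchantable_pct / 100)
Merchantable fraction = 83.5% / 100 = 0.835
MV = 5.29 m^3 * 0.835 = 4.417 m^3

4.417


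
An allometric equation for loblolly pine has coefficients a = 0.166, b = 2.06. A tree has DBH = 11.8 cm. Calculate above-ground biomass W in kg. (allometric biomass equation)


Formula: W = a * DBH^b  (allometric power law)
DBH^b = 11.8^2.06 = 161.4645
W = 0.166 * 161.4645 = 26.8 kg

26.8


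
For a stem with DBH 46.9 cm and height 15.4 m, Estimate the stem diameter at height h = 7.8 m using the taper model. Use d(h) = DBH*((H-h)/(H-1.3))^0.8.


Taper: d(h) = DBH * ((H - h) / (H - 1.3))^0.8
Numerator = H - h = 15.4 - 7.8 = 7.6 m
Denominator = H - 1.3 = 15.4 - 1.3 = 14.1 m
Ratio = 7.6 / 14.1 = 0.53901
d = 46.9 * 0.53901^0.8 = 28.6 cm

28.6


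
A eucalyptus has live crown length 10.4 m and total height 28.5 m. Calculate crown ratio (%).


Formula: Crown Ratio = (Crown Length / Total Height) * 100
CR = (10.4 m / 28.5 m) * 100
CR = 0.3649 * 100 = 36.5%

36.5


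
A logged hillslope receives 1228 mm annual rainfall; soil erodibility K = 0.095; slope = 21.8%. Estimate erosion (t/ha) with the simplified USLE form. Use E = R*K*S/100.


Formula: E = R * K * S / 100  (simplified USLE)
R * K = 1228 * 0.095 = 116.66
E = 116.66 * 21.8 / 100 = 25.43 t/ha

25.43


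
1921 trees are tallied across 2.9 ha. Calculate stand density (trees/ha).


Formula: Stand Density = N_trees / Area_ha
Density = 1921 trees / 2.9 ha
Density = 662 trees/ha

662


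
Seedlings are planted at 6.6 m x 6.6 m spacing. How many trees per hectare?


Formula: TPH = 10000 m^2/ha / (spacing_x * spacing_y)
Area per tree = 6.6 m * 6.6 m = 43.56 m^2
TPH = 10000 / 43.56 = 230 trees/ha

230


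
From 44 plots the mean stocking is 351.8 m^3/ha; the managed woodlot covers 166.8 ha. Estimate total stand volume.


Formula: Total Volume = Mean Volume per ha * Total Area
Total Volume = 351.8 m^3/ha * 166.8 ha
Total Volume = 58680 m^3

58680


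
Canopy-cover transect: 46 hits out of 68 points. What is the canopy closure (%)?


Formula: Canopy closure = covered points / total points * 100
Closure = 46 / 68 * 100
Closure = 0.6765 * 100 = 67.6%

67.6


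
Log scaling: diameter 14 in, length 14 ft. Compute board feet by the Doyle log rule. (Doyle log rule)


Doyle: BF = (D - 4)^2 * L / 16
Adjusted diameter = 14 - 4 = 10 in
(D-4)^2 = 10^2 = 100
BF = 100 * 14 / 16 = 88 BF

88


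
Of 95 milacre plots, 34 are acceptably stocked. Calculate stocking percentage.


Formula: Stocking % = stocked plots / total plots * 100
Stocking = 34 / 95 * 100
Stocking = 0.3579 * 100 = 35.8%

35.8


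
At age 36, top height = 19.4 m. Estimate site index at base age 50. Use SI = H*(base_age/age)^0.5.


Formula: SI = H_dom * (base_age / age)^0.5
Age ratio = 50 / 36 = 1.38889
sqrt(age_ratio) = 1.17851
SI = 19.4 * 1.17851 = 22.9 m

22.9


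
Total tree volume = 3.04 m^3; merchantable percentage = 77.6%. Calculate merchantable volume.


Formula: MV = V_total * (merchantable_pct / 100)
Merchantable fraction = 77.6% / 100 = 0.776
MV = 3.04 m^3 * 0.776 = 2.359 m^3

2.359


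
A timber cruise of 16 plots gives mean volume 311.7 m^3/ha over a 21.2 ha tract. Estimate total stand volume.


Formula: Total Volume = Mean Volume per ha * Total Area
Total Volume = 311.7 m^3/ha * 21.2 ha
Total Volume = 6608 m^3

6608


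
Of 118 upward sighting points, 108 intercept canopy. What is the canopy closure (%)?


Formula: Canopy closure = covered points / total points * 100
Closure = 108 / 118 * 100
Closure = 0.9153 * 100 = 91.5%

91.5


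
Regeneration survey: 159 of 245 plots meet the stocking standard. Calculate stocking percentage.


Formula: Stocking % = stocked plots / total plots * 100
Stocking = 159 / 245 * 100
Stocking = 0.649 * 100 = 64.9%

64.9


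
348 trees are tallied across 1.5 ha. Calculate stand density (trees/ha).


Formula: Stand Density = N_trees / Area_ha
Density = 348 trees / 1.5 ha
Density = 232 trees/ha

232


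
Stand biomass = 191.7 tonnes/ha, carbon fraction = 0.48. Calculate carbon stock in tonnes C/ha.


Formula: Carbon Stock = Biomass * Carbon Fraction
C = 191.7 t/ha * 0.48
C = 92.0 t C/ha

92.0


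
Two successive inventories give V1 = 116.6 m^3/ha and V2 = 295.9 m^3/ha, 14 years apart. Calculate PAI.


Formula: PAI = (V_T2 - V_T1) / (T2 - T1)
Volume increment = 295.9 - 116.6 = 179.3 m^3/ha
PAI = 179.3 / 14 = 12.81 m^3/ha/year

12.81


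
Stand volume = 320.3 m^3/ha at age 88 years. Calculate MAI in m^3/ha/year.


Formula: MAI = Total Volume / Stand Age
MAI = 320.3 m^3/ha / 88 years
MAI = 3.64 m^3/ha/year

3.64


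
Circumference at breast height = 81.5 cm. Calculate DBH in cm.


Formula: DBH = C / pi
DBH = 81.5 / pi
pi = 3.14159...
DBH = 25.9 cm

25.9


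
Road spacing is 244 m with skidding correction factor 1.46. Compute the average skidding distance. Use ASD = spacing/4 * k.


Formula: ASD = (spacing / 4) * correction
Uncorrected distance = spacing / 4 = 244 / 4 = 61 m
ASD = 61 * 1.46 = 89 m

89


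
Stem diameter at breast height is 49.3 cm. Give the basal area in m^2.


Formula: BA = pi * (DBH/2)^2 / 10000  (cm^2 to m^2)
Radius = DBH/2 = 49.3/2 = 24.65 cm
BA = pi * 24.65^2 / 10000
   = 1908.9024 cm^2 / 10000
   = 0.1909 m^2

0.1909


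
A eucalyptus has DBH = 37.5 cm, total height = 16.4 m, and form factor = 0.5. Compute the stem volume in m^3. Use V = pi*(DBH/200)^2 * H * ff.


Formula: V = pi * (DBH/200)^2 * H * ff
Radius = DBH/200 = 37.5/200 = 0.1875 m
Radius^2 = 0.1875^2 = 0.03515625 m^2
V = pi * 0.03515625 * 16.4 * 0.5
V = 0.906 m^3

0.906


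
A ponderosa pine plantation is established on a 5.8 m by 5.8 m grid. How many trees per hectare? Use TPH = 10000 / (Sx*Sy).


Formula: TPH = 10000 m^2/ha / (spacing_x * spacing_y)
Area per tree = 5.8 m * 5.8 m = 33.64 m^2
TPH = 10000 / 33.64 = 297 trees/ha

297


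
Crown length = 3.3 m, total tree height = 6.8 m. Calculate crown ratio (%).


Formula: Crown Ratio = (Crown Length / Total Height) * 100
CR = (3.3 m / 6.8 m) * 100
CR = 0.4853 * 100 = 48.5%

48.5


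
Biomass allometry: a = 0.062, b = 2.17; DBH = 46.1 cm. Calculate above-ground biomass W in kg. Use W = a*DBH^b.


Formula: W = a * DBH^b  (allometric power law)
DBH^b = 46.1^2.17 = 4075.9703
W = 0.062 * 4075.9703 = 252.7 kg

252.7


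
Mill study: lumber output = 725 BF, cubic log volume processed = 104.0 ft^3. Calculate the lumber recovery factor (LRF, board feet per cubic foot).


Formula: LRF = Lumber Output (BF) / Log Input (ft^3)
LRF = 725 BF / 104.0 ft^3
LRF = 6.97 BF/ft^3

6.97


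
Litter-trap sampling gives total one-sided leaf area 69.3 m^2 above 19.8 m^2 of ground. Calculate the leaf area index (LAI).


Formula: LAI = total leaf area / ground area  (dimensionless)
LAI = 69.3 m^2 / 19.8 m^2
LAI = 3.5

3.5


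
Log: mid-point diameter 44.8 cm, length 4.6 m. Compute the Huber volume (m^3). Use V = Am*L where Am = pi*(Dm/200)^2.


Huber: V = Am * L,  Am = pi*(Dm/200)^2
Am = pi*(44.8/200)^2 = 0.157633 m^2
V = 0.157633*4.6 = 0.7251 m^3

0.7251


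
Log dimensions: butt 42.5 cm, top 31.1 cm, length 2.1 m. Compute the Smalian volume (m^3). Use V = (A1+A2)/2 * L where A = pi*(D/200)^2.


Smalian: V = (A1 + A2)/2 * L,  A = pi*(D/200)^2
A1 = pi*(42.5/200)^2 = 0.141863 m^2
A2 = pi*(31.1/200)^2 = 0.075964 m^2
V = (0.141863+0.075964)/2*2.1 = 0.2287 m^3

0.2287


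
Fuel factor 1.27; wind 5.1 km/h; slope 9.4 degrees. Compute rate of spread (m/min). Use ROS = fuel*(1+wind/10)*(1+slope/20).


Formula: ROS = fuel * (1 + wind/10) * (1 + slope/20)
Wind factor = 1 + 5.1/10 = 1.51
Slope factor = 1 + 9.4/20 = 1.47
ROS = 1.27 * 1.51 * 1.47 = 2.82 m/min

2.82


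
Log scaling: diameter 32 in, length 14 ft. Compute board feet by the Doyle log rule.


Doyle: BF = (D - 4)^2 * L / 16
Adjusted diameter = 32 - 4 = 28 in
(D-4)^2 = 28^2 = 784
BF = 784 * 14 / 16 = 686 BF

686


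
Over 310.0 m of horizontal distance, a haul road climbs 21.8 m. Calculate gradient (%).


Formula: Gradient = rise / run * 100
Gradient = 21.8 / 310.0 * 100 = 7.0%

7.0


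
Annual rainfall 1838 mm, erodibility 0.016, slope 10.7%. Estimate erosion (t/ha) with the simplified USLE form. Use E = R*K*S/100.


Formula: E = R * K * S / 100  (simplified USLE)
R * K = 1838 * 0.016 = 29.408
E = 29.408 * 10.7 / 100 = 3.15 t/ha

3.15


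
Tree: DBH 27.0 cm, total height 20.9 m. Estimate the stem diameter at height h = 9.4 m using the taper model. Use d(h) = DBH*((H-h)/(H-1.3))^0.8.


Taper: d(h) = DBH * ((H - h) / (H - 1.3))^0.8
Numerator = H - h = 20.9 - 9.4 = 11.5 m
Denominator = H - 1.3 = 20.9 - 1.3 = 19.6 m
Ratio = 11.5 / 19.6 = 0.58673
d = 27.0 * 0.58673^0.8 = 17.6 cm

17.6


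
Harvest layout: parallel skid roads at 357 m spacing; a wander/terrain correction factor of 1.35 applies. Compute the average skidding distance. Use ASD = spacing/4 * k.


Formula: ASD = (spacing / 4) * correction
Uncorrected distance = spacing / 4 = 357 / 4 = 89.25 m
ASD = 89.25 * 1.35 = 120 m

120


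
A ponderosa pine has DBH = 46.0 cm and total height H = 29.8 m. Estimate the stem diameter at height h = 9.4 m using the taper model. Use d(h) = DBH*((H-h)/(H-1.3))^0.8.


Taper: d(h) = DBH * ((H - h) / (H - 1.3))^0.8
Numerator = H - h = 29.8 - 9.4 = 20.4 m
Denominator = H - 1.3 = 29.8 - 1.3 = 28.5 m
Ratio = 20.4 / 28.5 = 0.71579
d = 46.0 * 0.71579^0.8 = 35.2 cm

35.2


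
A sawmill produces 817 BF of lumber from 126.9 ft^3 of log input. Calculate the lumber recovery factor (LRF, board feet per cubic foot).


Formula: LRF = Lumber Output (BF) / Log Input (ft^3)
LRF = 817 BF / 126.9 ft^3
LRF = 6.44 BF/ft^3

6.44


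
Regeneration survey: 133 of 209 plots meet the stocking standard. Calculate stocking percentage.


Formula: Stocking % = stocked plots / total plots * 100
Stocking = 133 / 209 * 100
Stocking = 0.6364 * 100 = 63.6%

63.6


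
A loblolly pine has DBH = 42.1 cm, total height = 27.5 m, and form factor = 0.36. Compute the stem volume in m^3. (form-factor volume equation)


Formula: V = pi * (DBH/200)^2 * H * ff
Radius = DBH/200 = 42.1/200 = 0.2105 m
Radius^2 = 0.2105^2 = 0.04431025 m^2
V = pi * 0.04431025 * 27.5 * 0.36
V = 1.378 m^3

1.378
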